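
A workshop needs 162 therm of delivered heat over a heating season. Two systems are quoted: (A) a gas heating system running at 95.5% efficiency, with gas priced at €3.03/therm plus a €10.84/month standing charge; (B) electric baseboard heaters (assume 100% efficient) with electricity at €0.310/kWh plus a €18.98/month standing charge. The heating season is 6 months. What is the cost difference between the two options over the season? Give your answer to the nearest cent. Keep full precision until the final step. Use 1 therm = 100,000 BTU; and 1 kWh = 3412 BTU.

Heat load = 162 therm × 100,000 = 16,200,000 BTU
Gas: input = 16,200,000 / 0.955 = 16,963,351 BTU = 169.6 therm → 169.6 × €3.03 = €513.99; + 6 × €10.84 standing = €579.03
Electric: 16,200,000 BTU / 3412 = 4,748 kWh → × €0.310 = €1,471.86; + 6 × €18.98 standing = €1,585.74
Difference = |€579.03 − €1,585.74| = €1,006.71

€1006.71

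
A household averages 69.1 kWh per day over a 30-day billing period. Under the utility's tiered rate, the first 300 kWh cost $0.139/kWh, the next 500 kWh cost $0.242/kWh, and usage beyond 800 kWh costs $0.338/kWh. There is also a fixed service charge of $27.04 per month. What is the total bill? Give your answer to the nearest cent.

$620.01

Usage = 69.1 kWh/day × 30 days = 2073 kWh
First 300 kWh × $0.139 = $41.70
Next 500 kWh × $0.242 = $121.00
Remaining 1273 kWh × $0.338 = $430.27
Energy charge = $592.97; + service $27.04 = $620.01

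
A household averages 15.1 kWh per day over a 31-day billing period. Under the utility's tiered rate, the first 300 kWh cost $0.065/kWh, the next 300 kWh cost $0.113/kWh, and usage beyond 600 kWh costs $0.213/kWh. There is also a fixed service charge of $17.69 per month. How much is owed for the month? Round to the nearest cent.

Usage = 15.1 kWh/day × 31 days = 468.1 kWh
First 300 kWh × $0.065 = $19.50
Next 168.1 kWh × $0.113 = $19.00
Remaining tier: 0 kWh (not reached)
Energy charge = $38.50; + service $17.69 = $56.19

$56.19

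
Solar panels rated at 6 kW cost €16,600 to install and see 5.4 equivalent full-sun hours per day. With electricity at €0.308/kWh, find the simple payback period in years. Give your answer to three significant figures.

Daily generation = 6 kW × 5.4 h = 32.4 kWh
Annual generation = 32.4 × 365 = 11826 kWh
Annual savings = 11826 × €0.308 = €3,642.41
Payback = €16,600 / €3,642.41 = 4.56 years

4.56 years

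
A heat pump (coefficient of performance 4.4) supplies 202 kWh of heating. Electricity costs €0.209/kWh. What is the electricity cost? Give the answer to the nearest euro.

Electrical input = 202 kWh / 4.4 = 45.91 kWh
Cost = 45.91 × €0.209/kWh = €9.59 ≈ €10

€10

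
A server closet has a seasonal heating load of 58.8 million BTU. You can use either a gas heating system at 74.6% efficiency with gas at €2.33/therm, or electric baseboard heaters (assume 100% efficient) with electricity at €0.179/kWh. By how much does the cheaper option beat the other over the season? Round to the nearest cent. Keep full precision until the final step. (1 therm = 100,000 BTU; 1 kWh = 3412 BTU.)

€1248.24

Heat load = 58.8 × 10⁶ BTU = 58,800,000 BTU
Gas: input = 58,800,000 / 0.746 = 78,820,375 BTU = 788.2 therm → 788.2 × €2.33 = €1,836.51
Electric: 58,800,000 BTU / 3412 = 17,230 kWh → × €0.179 = €3,084.76
Difference = |€1,836.51 − €3,084.76| = €1,248.24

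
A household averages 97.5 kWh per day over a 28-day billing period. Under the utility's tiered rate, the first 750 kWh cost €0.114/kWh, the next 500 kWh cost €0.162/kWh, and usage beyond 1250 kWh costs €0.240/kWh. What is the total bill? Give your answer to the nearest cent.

€521.70

Usage = 97.5 kWh/day × 28 days = 2730 kWh
First 750 kWh × €0.114 = €85.50
Next 500 kWh × €0.162 = €81.00
Remaining 1480 kWh × €0.240 = €355.20
Total = €521.70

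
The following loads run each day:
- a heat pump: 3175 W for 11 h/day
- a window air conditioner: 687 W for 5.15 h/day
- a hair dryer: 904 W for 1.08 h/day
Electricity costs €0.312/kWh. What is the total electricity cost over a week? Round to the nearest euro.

heat pump: 3175 W × 11 h × 7 d = 244,475 Wh = 244.5 kWh
window air conditioner: 687 W × 5.15 h × 7 d = 24,766 Wh = 24.77 kWh
hair dryer: 904 W × 1.08 h × 7 d = 6,834 Wh = 6.834 kWh
Total energy = 244.5 + 24.77 + 6.834 = 276.1 kWh
Cost = 276.1 kWh × €0.312 = €86.14 ≈ €86

€86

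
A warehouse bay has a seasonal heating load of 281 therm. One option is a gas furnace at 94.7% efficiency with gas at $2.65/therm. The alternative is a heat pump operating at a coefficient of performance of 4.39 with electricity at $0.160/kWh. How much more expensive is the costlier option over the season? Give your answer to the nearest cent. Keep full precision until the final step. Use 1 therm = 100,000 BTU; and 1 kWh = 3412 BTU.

$486.17

Heat load = 281 therm × 100,000 = 28,100,000 BTU
Gas: input = 28,100,000 / 0.947 = 29,672,650 BTU = 296.7 therm → 296.7 × $2.65 = $786.33
Heat pump: 28,100,000 BTU / 3412 = 8,236 kWh heat; / 4.39 = 1,876 kWh in → × $0.160 = $300.16
Difference = |$786.33 − $300.16| = $486.17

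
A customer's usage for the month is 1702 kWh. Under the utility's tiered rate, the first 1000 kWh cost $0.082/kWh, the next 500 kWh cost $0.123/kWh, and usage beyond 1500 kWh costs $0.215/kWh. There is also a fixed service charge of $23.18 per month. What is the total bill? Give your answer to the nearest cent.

First 1000 kWh × $0.082 = $82.00
Next 500 kWh × $0.123 = $61.50
Remaining 202 kWh × $0.215 = $43.43
Energy charge = $186.93; + service $23.18 = $210.11

$210.11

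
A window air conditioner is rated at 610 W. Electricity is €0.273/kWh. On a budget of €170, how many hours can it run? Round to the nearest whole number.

Energy budget = €170 / €0.273 per kWh = 622.7 kWh = 622,711 Wh
Runtime = 622,711 Wh / 610 W = 1,021 h

1021 h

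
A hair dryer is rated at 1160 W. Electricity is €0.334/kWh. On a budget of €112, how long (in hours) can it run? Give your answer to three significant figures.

289 h

Energy budget = €112 / €0.334 per kWh = 335.3 kWh = 335,329 Wh
Runtime = 335,329 Wh / 1160 W = 289.1 h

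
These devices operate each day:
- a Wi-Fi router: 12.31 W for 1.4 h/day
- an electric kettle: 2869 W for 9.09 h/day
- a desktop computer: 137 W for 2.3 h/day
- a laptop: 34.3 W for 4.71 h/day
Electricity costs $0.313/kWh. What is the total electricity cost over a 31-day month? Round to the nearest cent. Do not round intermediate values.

$257.84

Wi-Fi router: 12.31 W × 1.4 h × 31 d = 534 Wh = 0.5343 kWh
electric kettle: 2869 W × 9.09 h × 31 d = 808,456 Wh = 808.5 kWh
desktop computer: 137 W × 2.3 h × 31 d = 9,768 Wh = 9.768 kWh
laptop: 34.3 W × 4.71 h × 31 d = 5,008 Wh = 5.008 kWh
Total energy = 0.5343 + 808.5 + 9.768 + 5.008 = 823.8 kWh
Cost = 823.8 kWh × $0.313 = $257.84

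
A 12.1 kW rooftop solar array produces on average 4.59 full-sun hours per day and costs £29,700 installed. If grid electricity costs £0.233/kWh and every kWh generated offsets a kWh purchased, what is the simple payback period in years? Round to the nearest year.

6 years

Daily generation = 12.1 kW × 4.59 h = 55.54 kWh
Annual generation = 55.54 × 365 = 20272 kWh
Annual savings = 20272 × £0.233 = £4,723.31
Payback = £29,700 / £4,723.31 = 6.29 years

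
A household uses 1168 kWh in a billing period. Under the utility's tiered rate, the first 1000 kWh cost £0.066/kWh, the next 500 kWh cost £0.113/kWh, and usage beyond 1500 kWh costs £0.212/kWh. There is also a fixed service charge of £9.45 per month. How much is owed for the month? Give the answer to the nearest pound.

£94

First 1000 kWh × £0.066 = £66.00
Next 168 kWh × £0.113 = £18.98
Remaining tier: 0 kWh (not reached)
Energy charge = £84.98; + service £9.45 = £94.43 ≈ £94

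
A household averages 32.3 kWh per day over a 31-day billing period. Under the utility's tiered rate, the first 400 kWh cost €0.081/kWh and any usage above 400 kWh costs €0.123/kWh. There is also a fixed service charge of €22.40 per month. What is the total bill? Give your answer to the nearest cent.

€128.76

Usage = 32.3 kWh/day × 31 days = 1001.3 kWh
First 400 kWh × €0.081 = €32.40
Remaining 601.3 kWh × €0.123 = €73.96
Energy charge = €106.36; + service €22.40 = €128.76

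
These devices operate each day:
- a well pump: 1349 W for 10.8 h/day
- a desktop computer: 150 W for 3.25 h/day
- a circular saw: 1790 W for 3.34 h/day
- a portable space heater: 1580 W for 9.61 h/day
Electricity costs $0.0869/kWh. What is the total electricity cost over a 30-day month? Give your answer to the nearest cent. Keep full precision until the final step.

$94.42

well pump: 1349 W × 10.8 h × 30 d = 437,076 Wh = 437.1 kWh
desktop computer: 150 W × 3.25 h × 30 d = 14,625 Wh = 14.62 kWh
circular saw: 1790 W × 3.34 h × 30 d = 179,358 Wh = 179.4 kWh
portable space heater: 1580 W × 9.61 h × 30 d = 455,514 Wh = 455.5 kWh
Total energy = 437.1 + 14.62 + 179.4 + 455.5 = 1,087 kWh
Cost = 1,087 kWh × $0.0869 = $94.42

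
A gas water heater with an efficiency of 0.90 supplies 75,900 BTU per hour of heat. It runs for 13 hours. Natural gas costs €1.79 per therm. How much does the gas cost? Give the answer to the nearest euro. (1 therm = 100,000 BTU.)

€20

Heat delivered = 75,900 BTU/h × 13 h = 986,700 BTU
Gas input = 986,700 / 0.90 = 1,096,333 BTU
= 1,096,333 / 100,000 = 10.96 therm
Cost = 10.96 × €1.79/therm = €19.62 ≈ €20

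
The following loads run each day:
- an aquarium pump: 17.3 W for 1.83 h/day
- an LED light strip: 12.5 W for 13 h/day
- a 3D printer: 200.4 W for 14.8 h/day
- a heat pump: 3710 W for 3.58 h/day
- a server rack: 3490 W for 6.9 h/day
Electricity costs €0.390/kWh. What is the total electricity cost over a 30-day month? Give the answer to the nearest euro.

aquarium pump: 17.3 W × 1.83 h × 30 d = 950 Wh = 0.9498 kWh
LED light strip: 12.5 W × 13 h × 30 d = 4,875 Wh = 4.875 kWh
3D printer: 200.4 W × 14.8 h × 30 d = 88,978 Wh = 88.98 kWh
heat pump: 3710 W × 3.58 h × 30 d = 398,454 Wh = 398.5 kWh
server rack: 3490 W × 6.9 h × 30 d = 722,430 Wh = 722.4 kWh
Total energy = 0.9498 + 4.875 + 88.98 + 398.5 + 722.4 = 1,216 kWh
Cost = 1,216 kWh × €0.390 = €474.12 ≈ €474

€474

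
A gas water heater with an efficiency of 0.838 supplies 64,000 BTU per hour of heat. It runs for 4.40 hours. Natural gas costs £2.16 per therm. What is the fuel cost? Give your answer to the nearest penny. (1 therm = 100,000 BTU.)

Heat delivered = 64,000 BTU/h × 4.40 h = 281,600 BTU
Gas input = 281,600 / 0.838 = 336,038 BTU
= 336,038 / 100,000 = 3.36 therm
Cost = 3.36 × £2.16/therm = £7.26

£7.26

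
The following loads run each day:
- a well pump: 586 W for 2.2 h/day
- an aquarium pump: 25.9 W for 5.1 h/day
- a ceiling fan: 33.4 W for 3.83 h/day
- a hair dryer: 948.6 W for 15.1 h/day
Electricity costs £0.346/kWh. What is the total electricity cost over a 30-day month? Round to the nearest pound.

£165

well pump: 586 W × 2.2 h × 30 d = 38,676 Wh = 38.68 kWh
aquarium pump: 25.9 W × 5.1 h × 30 d = 3,963 Wh = 3.963 kWh
ceiling fan: 33.4 W × 3.83 h × 30 d = 3,838 Wh = 3.838 kWh
hair dryer: 948.6 W × 15.1 h × 30 d = 429,716 Wh = 429.7 kWh
Total energy = 38.68 + 3.963 + 3.838 + 429.7 = 476.2 kWh
Cost = 476.2 kWh × £0.346 = £164.76 ≈ £165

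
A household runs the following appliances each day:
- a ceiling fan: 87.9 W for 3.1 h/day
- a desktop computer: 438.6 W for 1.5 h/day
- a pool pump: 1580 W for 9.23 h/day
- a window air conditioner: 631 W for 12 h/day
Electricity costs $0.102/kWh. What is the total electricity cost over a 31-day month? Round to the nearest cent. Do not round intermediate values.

$73.00

ceiling fan: 87.9 W × 3.1 h × 31 d = 8,447 Wh = 8.447 kWh
desktop computer: 438.6 W × 1.5 h × 31 d = 20,395 Wh = 20.39 kWh
pool pump: 1580 W × 9.23 h × 31 d = 452,085 Wh = 452.1 kWh
window air conditioner: 631 W × 12 h × 31 d = 234,732 Wh = 234.7 kWh
Total energy = 8.447 + 20.39 + 452.1 + 234.7 = 715.7 kWh
Cost = 715.7 kWh × $0.102 = $73.00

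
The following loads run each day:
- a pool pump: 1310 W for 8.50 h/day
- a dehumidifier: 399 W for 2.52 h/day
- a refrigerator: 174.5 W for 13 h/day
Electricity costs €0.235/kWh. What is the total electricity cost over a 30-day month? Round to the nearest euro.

pool pump: 1310 W × 8.50 h × 30 d = 334,050 Wh = 334.1 kWh
dehumidifier: 399 W × 2.52 h × 30 d = 30,164 Wh = 30.16 kWh
refrigerator: 174.5 W × 13 h × 30 d = 68,055 Wh = 68.06 kWh
Total energy = 334.1 + 30.16 + 68.06 = 432.3 kWh
Cost = 432.3 kWh × €0.235 = €101.58 ≈ €102

€102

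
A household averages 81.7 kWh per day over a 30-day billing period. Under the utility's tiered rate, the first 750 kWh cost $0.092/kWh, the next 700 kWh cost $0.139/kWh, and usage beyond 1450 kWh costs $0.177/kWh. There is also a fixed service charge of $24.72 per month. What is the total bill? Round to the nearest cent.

Usage = 81.7 kWh/day × 30 days = 2451 kWh
First 750 kWh × $0.092 = $69.00
Next 700 kWh × $0.139 = $97.30
Remaining 1001 kWh × $0.177 = $177.18
Energy charge = $343.48; + service $24.72 = $368.20

$368.20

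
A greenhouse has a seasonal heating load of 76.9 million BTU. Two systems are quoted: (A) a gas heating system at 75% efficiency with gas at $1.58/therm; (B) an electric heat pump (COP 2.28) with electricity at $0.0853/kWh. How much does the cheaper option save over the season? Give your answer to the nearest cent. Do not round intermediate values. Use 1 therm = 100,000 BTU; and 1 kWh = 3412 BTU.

Heat load = 76.9 × 10⁶ BTU = 76,900,000 BTU
Gas: input = 76,900,000 / 0.75 = 102,533,333 BTU = 1,025 therm → 1,025 × $1.58 = $1,620.03
Heat pump: 76,900,000 BTU / 3412 = 22,540 kWh heat; / 2.28 = 9,885 kWh in → × $0.0853 = $843.20
Difference = |$1,620.03 − $843.20| = $776.82

$776.82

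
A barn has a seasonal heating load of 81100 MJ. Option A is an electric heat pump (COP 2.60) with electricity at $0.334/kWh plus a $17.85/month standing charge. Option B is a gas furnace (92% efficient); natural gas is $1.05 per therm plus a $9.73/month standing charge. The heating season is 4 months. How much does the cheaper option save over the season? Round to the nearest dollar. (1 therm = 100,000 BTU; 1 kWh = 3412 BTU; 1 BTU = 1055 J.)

Heat load = 81100 MJ = 81,100,000,000 J / 1055 = 76,872,038 BTU
Gas: input = 76,872,038 / 0.92 = 83,556,563 BTU = 835.6 therm → 835.6 × $1.05 = $877.34; + 4 × $9.73 standing = $916.26
Heat pump: 76,872,038 BTU / 3412 = 22,530 kWh heat; / 2.60 = 8,665 kWh in → × $0.334 = $2,894.23; + 4 × $17.85 standing = $2,965.63
Difference = |$916.26 − $2,965.63| = $2,049.36 ≈ $2049

$2049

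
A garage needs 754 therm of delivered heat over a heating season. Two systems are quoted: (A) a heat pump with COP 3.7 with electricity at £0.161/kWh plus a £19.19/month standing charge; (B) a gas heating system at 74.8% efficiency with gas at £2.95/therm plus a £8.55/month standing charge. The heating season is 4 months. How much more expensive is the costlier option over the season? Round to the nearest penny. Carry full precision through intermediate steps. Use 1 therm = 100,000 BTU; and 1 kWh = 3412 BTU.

Heat load = 754 therm × 100,000 = 75,400,000 BTU
Gas: input = 75,400,000 / 0.748 = 100,802,139 BTU = 1,008 therm → 1,008 × £2.95 = £2,973.66; + 4 × £8.55 standing = £3,007.86
Heat pump: 75,400,000 BTU / 3412 = 22,100 kWh heat; / 3.7 = 5,973 kWh in → × £0.161 = £961.58; + 4 × £19.19 standing = £1,038.34
Difference = |£3,007.86 − £1,038.34| = £1,969.52

£1969.52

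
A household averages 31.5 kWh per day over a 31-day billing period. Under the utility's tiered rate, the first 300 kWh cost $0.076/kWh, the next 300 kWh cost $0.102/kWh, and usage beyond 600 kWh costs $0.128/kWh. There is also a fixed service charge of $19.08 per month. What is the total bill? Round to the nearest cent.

Usage = 31.5 kWh/day × 31 days = 976.5 kWh
First 300 kWh × $0.076 = $22.80
Next 300 kWh × $0.102 = $30.60
Remaining 376.5 kWh × $0.128 = $48.19
Energy charge = $101.59; + service $19.08 = $120.67

$120.67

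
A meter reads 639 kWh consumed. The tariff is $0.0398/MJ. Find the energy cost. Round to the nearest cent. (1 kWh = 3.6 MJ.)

639 kWh × (3.6 MJ/kWh) = 2,300 MJ
Cost = 2,300 MJ × $0.0398/MJ = $91.56

$91.56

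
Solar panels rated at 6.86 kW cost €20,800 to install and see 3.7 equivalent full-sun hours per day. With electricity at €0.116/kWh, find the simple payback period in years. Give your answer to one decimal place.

Daily generation = 6.86 kW × 3.7 h = 25.38 kWh
Annual generation = 25.38 × 365 = 9264.4 kWh
Annual savings = 9264.4 × €0.116 = €1,074.67
Payback = €20,800 / €1,074.67 = 19.4 years

19.4 years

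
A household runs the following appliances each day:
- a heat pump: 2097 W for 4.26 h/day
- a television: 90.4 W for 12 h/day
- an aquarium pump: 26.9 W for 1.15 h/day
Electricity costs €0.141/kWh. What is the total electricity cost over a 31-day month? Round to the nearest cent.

heat pump: 2097 W × 4.26 h × 31 d = 276,930 Wh = 276.9 kWh
television: 90.4 W × 12 h × 31 d = 33,629 Wh = 33.63 kWh
aquarium pump: 26.9 W × 1.15 h × 31 d = 959 Wh = 0.959 kWh
Total energy = 276.9 + 33.63 + 0.959 = 311.5 kWh
Cost = 311.5 kWh × €0.141 = €43.92

€43.92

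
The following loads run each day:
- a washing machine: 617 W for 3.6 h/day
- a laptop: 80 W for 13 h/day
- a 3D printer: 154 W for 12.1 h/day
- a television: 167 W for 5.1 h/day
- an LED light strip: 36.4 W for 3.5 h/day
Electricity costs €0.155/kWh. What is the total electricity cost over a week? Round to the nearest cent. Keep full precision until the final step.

€6.62

washing machine: 617 W × 3.6 h × 7 d = 15,548 Wh = 15.55 kWh
laptop: 80 W × 13 h × 7 d = 7,280 Wh = 7.28 kWh
3D printer: 154 W × 12.1 h × 7 d = 13,044 Wh = 13.04 kWh
television: 167 W × 5.1 h × 7 d = 5,962 Wh = 5.962 kWh
LED light strip: 36.4 W × 3.5 h × 7 d = 892 Wh = 0.8918 kWh
Total energy = 15.55 + 7.28 + 13.04 + 5.962 + 0.8918 = 42.73 kWh
Cost = 42.73 kWh × €0.155 = €6.62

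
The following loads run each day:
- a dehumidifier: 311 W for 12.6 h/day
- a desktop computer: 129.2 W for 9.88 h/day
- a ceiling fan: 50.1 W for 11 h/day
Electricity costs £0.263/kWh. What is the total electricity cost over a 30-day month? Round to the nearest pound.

£45

dehumidifier: 311 W × 12.6 h × 30 d = 117,558 Wh = 117.6 kWh
desktop computer: 129.2 W × 9.88 h × 30 d = 38,295 Wh = 38.29 kWh
ceiling fan: 50.1 W × 11 h × 30 d = 16,533 Wh = 16.53 kWh
Total energy = 117.6 + 38.29 + 16.53 = 172.4 kWh
Cost = 172.4 kWh × £0.263 = £45.34 ≈ £45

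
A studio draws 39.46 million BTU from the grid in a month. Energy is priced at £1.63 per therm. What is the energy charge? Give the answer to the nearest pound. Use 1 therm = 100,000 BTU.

39.46 million BTU × (10 therm/million BTU) = 394.6 therm
Cost = 394.6 therm × £1.63/therm = £643.20 ≈ £643

£643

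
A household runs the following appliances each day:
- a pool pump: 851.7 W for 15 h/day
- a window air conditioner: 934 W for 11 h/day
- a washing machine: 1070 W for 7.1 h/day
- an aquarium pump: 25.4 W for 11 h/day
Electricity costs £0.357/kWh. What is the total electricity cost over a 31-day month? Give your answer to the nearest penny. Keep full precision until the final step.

£342.26

pool pump: 851.7 W × 15 h × 31 d = 396,040 Wh = 396 kWh
window air conditioner: 934 W × 11 h × 31 d = 318,494 Wh = 318.5 kWh
washing machine: 1070 W × 7.1 h × 31 d = 235,507 Wh = 235.5 kWh
aquarium pump: 25.4 W × 11 h × 31 d = 8,661 Wh = 8.661 kWh
Total energy = 396 + 318.5 + 235.5 + 8.661 = 958.7 kWh
Cost = 958.7 kWh × £0.357 = £342.26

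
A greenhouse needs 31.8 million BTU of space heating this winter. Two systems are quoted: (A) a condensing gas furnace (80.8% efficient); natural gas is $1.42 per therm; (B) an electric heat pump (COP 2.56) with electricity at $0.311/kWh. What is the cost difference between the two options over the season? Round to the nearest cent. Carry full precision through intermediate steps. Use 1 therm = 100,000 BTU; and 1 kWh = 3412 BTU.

Heat load = 31.8 × 10⁶ BTU = 31,800,000 BTU
Gas: input = 31,800,000 / 0.808 = 39,356,436 BTU = 393.6 therm → 393.6 × $1.42 = $558.86
Heat pump: 31,800,000 BTU / 3412 = 9,320 kWh heat; / 2.56 = 3,641 kWh in → × $0.311 = $1,132.24
Difference = |$558.86 − $1,132.24| = $573.38

$573.38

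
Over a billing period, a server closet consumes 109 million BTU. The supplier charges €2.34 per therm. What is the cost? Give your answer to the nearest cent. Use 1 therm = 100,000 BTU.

109 million BTU × (10 therm/million BTU) = 1,090 therm
Cost = 1,090 therm × €2.34/therm = €2,550.60

€2550.60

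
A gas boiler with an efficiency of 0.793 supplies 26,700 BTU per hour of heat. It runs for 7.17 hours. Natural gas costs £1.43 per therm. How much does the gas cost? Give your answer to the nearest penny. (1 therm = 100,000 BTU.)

Heat delivered = 26,700 BTU/h × 7.17 h = 191,439 BTU
Gas input = 191,439 / 0.793 = 241,411 BTU
= 241,411 / 100,000 = 2.414 therm
Cost = 2.414 × £1.43/therm = £3.45

£3.45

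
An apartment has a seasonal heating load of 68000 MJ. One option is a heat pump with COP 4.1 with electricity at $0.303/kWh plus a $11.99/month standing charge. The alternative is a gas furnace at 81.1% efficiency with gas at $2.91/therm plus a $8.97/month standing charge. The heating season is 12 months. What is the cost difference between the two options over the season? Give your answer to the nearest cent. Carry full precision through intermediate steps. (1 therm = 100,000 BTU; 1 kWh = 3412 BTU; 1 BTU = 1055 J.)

$880.44

Heat load = 68000 MJ = 68,000,000,000 J / 1055 = 64,454,976 BTU
Gas: input = 64,454,976 / 0.811 = 79,475,926 BTU = 794.8 therm → 794.8 × $2.91 = $2,312.75; + 12 × $8.97 standing = $2,420.39
Heat pump: 64,454,976 BTU / 3412 = 18,890 kWh heat; / 4.1 = 4,607 kWh in → × $0.303 = $1,396.07; + 12 × $11.99 standing = $1,539.95
Difference = |$2,420.39 − $1,539.95| = $880.44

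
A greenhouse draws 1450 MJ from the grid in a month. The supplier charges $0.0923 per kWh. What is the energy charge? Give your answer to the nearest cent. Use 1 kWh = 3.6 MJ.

1450 MJ × (0.27778 kWh/MJ) = 402.8 kWh
Cost = 402.8 kWh × $0.0923/kWh = $37.18

$37.18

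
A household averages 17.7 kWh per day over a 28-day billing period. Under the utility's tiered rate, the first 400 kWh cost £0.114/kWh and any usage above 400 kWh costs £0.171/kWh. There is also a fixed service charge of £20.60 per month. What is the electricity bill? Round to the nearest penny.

Usage = 17.7 kWh/day × 28 days = 495.6 kWh
First 400 kWh × £0.114 = £45.60
Remaining 95.6 kWh × £0.171 = £16.35
Energy charge = £61.95; + service £20.60 = £82.55

£82.55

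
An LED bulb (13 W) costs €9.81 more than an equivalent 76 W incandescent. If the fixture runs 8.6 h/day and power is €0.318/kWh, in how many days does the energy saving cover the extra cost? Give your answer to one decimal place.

56.9 days

Power saved = 76 − 13 = 63 W
Daily energy saved = 63 W × 8.6 h = 541.8 Wh = 0.5418 kWh
Daily savings = 0.5418 × €0.318 = €0.1723
Payback = €9.81 / €0.1723 per day = 56.94 days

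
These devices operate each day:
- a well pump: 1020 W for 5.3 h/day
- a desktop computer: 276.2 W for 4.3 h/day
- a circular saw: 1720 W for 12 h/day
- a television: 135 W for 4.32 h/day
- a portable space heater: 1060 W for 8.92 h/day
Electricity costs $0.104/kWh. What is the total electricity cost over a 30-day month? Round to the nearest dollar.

well pump: 1020 W × 5.3 h × 30 d = 162,180 Wh = 162.2 kWh
desktop computer: 276.2 W × 4.3 h × 30 d = 35,630 Wh = 35.63 kWh
circular saw: 1720 W × 12 h × 30 d = 619,200 Wh = 619.2 kWh
television: 135 W × 4.32 h × 30 d = 17,496 Wh = 17.5 kWh
portable space heater: 1060 W × 8.92 h × 30 d = 283,656 Wh = 283.7 kWh
Total energy = 162.2 + 35.63 + 619.2 + 17.5 + 283.7 = 1,118 kWh
Cost = 1,118 kWh × $0.104 = $116.29 ≈ $116

$116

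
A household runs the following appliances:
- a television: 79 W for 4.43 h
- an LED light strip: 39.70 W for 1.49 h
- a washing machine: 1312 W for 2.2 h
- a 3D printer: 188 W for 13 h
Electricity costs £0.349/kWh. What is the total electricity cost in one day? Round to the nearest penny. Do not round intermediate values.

£2.00

television: 79 W × 4.43 h = 350 Wh = 0.35 kWh
LED light strip: 39.70 W × 1.49 h = 59 Wh = 0.05915 kWh
washing machine: 1312 W × 2.2 h = 2,886 Wh = 2.886 kWh
3D printer: 188 W × 13 h = 2,444 Wh = 2.444 kWh
Total energy = 0.35 + 0.05915 + 2.886 + 2.444 = 5.74 kWh
Cost = 5.74 kWh × £0.349 = £2.00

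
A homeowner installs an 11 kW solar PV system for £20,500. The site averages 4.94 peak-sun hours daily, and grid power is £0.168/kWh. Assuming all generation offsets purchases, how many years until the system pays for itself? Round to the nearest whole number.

6 years

Daily generation = 11 kW × 4.94 h = 54.34 kWh
Annual generation = 54.34 × 365 = 19834 kWh
Annual savings = 19834 × £0.168 = £3,332.13
Payback = £20,500 / £3,332.13 = 6.15 years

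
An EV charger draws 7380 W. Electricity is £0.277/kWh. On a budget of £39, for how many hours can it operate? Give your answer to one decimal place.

19.1 h

Energy budget = £39 / £0.277 per kWh = 140.8 kWh = 140,794 Wh
Runtime = 140,794 Wh / 7380 W = 19.08 h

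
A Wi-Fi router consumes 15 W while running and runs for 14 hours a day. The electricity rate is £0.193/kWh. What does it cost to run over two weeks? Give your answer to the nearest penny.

£0.57

Energy = 15 W × 14 h/day × 14 days = 2,940 Wh = 2.94 kWh
Cost = 2.94 kWh × £0.193/kWh = £0.57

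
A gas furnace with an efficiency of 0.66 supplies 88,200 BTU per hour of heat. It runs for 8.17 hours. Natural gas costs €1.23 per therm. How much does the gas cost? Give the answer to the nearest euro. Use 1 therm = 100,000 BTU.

€13

Heat delivered = 88,200 BTU/h × 8.17 h = 720,594 BTU
Gas input = 720,594 / 0.66 = 1,091,809 BTU
= 1,091,809 / 100,000 = 10.92 therm
Cost = 10.92 × €1.23/therm = €13.43 ≈ €13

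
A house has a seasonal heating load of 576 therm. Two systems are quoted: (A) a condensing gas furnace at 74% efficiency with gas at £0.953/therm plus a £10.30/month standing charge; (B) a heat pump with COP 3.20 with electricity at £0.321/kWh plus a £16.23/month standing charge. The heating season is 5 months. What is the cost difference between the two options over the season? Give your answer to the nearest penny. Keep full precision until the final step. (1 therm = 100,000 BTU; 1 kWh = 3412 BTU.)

£981.29

Heat load = 576 therm × 100,000 = 57,600,000 BTU
Gas: input = 57,600,000 / 0.74 = 77,837,838 BTU = 778.4 therm → 778.4 × £0.953 = £741.79; + 5 × £10.30 standing = £793.29
Heat pump: 57,600,000 BTU / 3412 = 16,880 kWh heat; / 3.20 = 5,275 kWh in → × £0.321 = £1,693.43; + 5 × £16.23 standing = £1,774.58
Difference = |£793.29 − £1,774.58| = £981.29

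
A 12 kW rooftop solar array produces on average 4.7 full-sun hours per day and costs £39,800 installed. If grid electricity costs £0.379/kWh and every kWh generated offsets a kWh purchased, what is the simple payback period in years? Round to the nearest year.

5 years

Daily generation = 12 kW × 4.7 h = 56.4 kWh
Annual generation = 56.4 × 365 = 20586 kWh
Annual savings = 20586 × £0.379 = £7,802.09
Payback = £39,800 / £7,802.09 = 5.1 years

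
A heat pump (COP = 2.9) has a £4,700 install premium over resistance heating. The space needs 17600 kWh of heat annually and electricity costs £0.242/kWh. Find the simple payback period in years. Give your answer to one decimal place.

Resistance: 17600 kWh × £0.242 = £4,259.20/yr
Heat pump: 17600 / 2.9 = 6069 kWh in → × £0.242 = £1,468.69/yr
Annual savings = £2,790.51
Payback = £4,700 / £2,790.51 = 1.68 years

1.7 years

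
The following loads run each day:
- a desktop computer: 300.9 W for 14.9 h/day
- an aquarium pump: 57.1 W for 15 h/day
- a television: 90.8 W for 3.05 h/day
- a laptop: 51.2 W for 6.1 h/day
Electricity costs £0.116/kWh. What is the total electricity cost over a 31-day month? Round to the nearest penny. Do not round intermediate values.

£21.32

desktop computer: 300.9 W × 14.9 h × 31 d = 138,986 Wh = 139 kWh
aquarium pump: 57.1 W × 15 h × 31 d = 26,552 Wh = 26.55 kWh
television: 90.8 W × 3.05 h × 31 d = 8,585 Wh = 8.585 kWh
laptop: 51.2 W × 6.1 h × 31 d = 9,682 Wh = 9.682 kWh
Total energy = 139 + 26.55 + 8.585 + 9.682 = 183.8 kWh
Cost = 183.8 kWh × £0.116 = £21.32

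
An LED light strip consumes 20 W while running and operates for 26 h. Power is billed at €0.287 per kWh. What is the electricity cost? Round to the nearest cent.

Energy = 20 W × 26 h = 520 Wh = 0.52 kWh
Cost = 0.52 kWh × €0.287/kWh = €0.15

€0.15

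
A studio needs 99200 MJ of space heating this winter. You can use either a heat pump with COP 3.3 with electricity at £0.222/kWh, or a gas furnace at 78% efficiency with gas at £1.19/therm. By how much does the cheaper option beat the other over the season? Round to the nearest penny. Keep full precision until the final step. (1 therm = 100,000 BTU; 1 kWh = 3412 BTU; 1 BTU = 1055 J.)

Heat load = 99200 MJ = 99,200,000,000 J / 1055 = 94,028,436 BTU
Gas: input = 94,028,436 / 0.78 = 120,549,277 BTU = 1,205 therm → 1,205 × £1.19 = £1,434.54
Heat pump: 94,028,436 BTU / 3412 = 27,560 kWh heat; / 3.3 = 8,351 kWh in → × £0.222 = £1,853.91
Difference = |£1,434.54 − £1,853.91| = £419.38

£419.38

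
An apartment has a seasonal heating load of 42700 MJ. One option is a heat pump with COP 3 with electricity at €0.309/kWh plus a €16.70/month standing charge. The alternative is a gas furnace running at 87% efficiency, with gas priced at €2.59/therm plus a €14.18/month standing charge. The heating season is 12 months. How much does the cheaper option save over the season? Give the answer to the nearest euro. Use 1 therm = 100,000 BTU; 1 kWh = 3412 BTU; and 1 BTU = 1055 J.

Heat load = 42700 MJ = 42,700,000,000 J / 1055 = 40,473,934 BTU
Gas: input = 40,473,934 / 0.87 = 46,521,763 BTU = 465.2 therm → 465.2 × €2.59 = €1,204.91; + 12 × €14.18 standing = €1,375.07
Heat pump: 40,473,934 BTU / 3412 = 11,860 kWh heat; / 3 = 3,954 kWh in → × €0.309 = €1,221.81; + 12 × €16.70 standing = €1,422.21
Difference = |€1,375.07 − €1,422.21| = €47.14 ≈ €47

€47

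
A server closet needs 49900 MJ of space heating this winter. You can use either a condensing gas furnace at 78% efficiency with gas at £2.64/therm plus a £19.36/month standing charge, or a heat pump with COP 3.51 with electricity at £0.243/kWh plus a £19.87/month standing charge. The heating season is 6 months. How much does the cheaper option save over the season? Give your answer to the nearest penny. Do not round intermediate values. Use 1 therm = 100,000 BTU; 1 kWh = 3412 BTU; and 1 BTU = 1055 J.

Heat load = 49900 MJ = 49,900,000,000 J / 1055 = 47,298,578 BTU
Gas: input = 47,298,578 / 0.78 = 60,639,203 BTU = 606.4 therm → 606.4 × £2.64 = £1,600.87; + 6 × £19.36 standing = £1,717.03
Heat pump: 47,298,578 BTU / 3412 = 13,860 kWh heat; / 3.51 = 3,949 kWh in → × £0.243 = £959.71; + 6 × £19.87 standing = £1,078.93
Difference = |£1,717.03 − £1,078.93| = £638.11

£638.11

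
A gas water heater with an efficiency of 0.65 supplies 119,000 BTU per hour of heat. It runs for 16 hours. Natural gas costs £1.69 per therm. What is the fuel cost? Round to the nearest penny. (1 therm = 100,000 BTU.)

Heat delivered = 119,000 BTU/h × 16 h = 1,904,000 BTU
Gas input = 1,904,000 / 0.65 = 2,929,231 BTU
= 2,929,231 / 100,000 = 29.29 therm
Cost = 29.29 × £1.69/therm = £49.50

£49.50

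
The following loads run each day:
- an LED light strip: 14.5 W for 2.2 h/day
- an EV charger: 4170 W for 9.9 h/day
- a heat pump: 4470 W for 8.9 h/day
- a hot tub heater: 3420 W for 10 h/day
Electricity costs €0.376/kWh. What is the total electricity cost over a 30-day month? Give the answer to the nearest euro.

LED light strip: 14.5 W × 2.2 h × 30 d = 957 Wh = 0.957 kWh
EV charger: 4170 W × 9.9 h × 30 d = 1,238,490 Wh = 1,238 kWh
heat pump: 4470 W × 8.9 h × 30 d = 1,193,490 Wh = 1,193 kWh
hot tub heater: 3420 W × 10 h × 30 d = 1,026,000 Wh = 1,026 kWh
Total energy = 0.957 + 1,238 + 1,193 + 1,026 = 3,459 kWh
Cost = 3,459 kWh × €0.376 = €1,300.56 ≈ €1301

€1301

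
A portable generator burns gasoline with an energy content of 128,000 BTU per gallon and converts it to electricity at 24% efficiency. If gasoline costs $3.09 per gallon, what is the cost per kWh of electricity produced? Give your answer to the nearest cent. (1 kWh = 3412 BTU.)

Electrical output per gallon = 128,000 BTU × 0.24 / 3412 BTU/kWh = 9.004 kWh
Cost per kWh = $3.09 / 9.004 kWh = $0.343

$0.34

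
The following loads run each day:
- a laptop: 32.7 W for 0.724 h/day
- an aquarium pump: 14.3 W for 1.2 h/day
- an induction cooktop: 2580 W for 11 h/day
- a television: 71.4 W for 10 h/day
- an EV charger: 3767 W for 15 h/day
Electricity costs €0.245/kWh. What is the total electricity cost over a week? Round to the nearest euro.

laptop: 32.7 W × 0.724 h × 7 d = 166 Wh = 0.1657 kWh
aquarium pump: 14.3 W × 1.2 h × 7 d = 120 Wh = 0.1201 kWh
induction cooktop: 2580 W × 11 h × 7 d = 198,660 Wh = 198.7 kWh
television: 71.4 W × 10 h × 7 d = 4,998 Wh = 4.998 kWh
EV charger: 3767 W × 15 h × 7 d = 395,535 Wh = 395.5 kWh
Total energy = 0.1657 + 0.1201 + 198.7 + 4.998 + 395.5 = 599.5 kWh
Cost = 599.5 kWh × €0.245 = €146.87 ≈ €147

€147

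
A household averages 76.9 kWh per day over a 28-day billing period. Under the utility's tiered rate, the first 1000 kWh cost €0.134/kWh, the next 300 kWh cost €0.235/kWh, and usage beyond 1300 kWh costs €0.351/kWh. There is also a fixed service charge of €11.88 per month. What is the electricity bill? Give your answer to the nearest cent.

Usage = 76.9 kWh/day × 28 days = 2153.2 kWh
First 1000 kWh × €0.134 = €134.00
Next 300 kWh × €0.235 = €70.50
Remaining 853.2 kWh × €0.351 = €299.47
Energy charge = €503.97; + service €11.88 = €515.85

€515.85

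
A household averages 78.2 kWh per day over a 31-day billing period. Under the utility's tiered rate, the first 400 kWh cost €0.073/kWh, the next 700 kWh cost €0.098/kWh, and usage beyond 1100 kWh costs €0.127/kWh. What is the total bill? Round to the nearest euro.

Usage = 78.2 kWh/day × 31 days = 2424.2 kWh
First 400 kWh × €0.073 = €29.20
Next 700 kWh × €0.098 = €68.60
Remaining 1324.2 kWh × €0.127 = €168.17
Total = €265.97 ≈ €266

€266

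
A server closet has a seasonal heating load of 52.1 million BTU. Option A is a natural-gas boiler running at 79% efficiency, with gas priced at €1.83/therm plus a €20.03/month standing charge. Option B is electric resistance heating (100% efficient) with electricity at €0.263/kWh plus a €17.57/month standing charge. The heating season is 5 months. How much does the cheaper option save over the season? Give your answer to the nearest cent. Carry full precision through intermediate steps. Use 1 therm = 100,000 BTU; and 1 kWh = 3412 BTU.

€2796.74

Heat load = 52.1 × 10⁶ BTU = 52,100,000 BTU
Gas: input = 52,100,000 / 0.79 = 65,949,367 BTU = 659.5 therm → 659.5 × €1.83 = €1,206.87; + 5 × €20.03 standing = €1,307.02
Electric: 52,100,000 BTU / 3412 = 15,270 kWh → × €0.263 = €4,015.91; + 5 × €17.57 standing = €4,103.76
Difference = |€1,307.02 − €4,103.76| = €2,796.74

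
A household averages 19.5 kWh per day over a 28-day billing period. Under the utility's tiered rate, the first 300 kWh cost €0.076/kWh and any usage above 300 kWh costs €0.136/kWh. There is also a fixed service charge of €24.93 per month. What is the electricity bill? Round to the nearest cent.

€81.19

Usage = 19.5 kWh/day × 28 days = 546 kWh
First 300 kWh × €0.076 = €22.80
Remaining 246 kWh × €0.136 = €33.46
Energy charge = €56.26; + service €24.93 = €81.19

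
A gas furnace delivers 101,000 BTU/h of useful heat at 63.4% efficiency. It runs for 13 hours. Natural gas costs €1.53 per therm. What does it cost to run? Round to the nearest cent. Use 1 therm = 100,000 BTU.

Heat delivered = 101,000 BTU/h × 13 h = 1,313,000 BTU
Gas input = 1,313,000 / 0.634 = 2,070,978 BTU
= 2,070,978 / 100,000 = 20.71 therm
Cost = 20.71 × €1.53/therm = €31.69

€31.69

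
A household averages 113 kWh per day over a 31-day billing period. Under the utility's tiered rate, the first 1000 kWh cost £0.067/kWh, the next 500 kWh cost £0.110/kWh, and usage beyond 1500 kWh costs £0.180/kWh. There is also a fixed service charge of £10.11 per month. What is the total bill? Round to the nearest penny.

£492.65

Usage = 113 kWh/day × 31 days = 3503 kWh
First 1000 kWh × £0.067 = £67.00
Next 500 kWh × £0.110 = £55.00
Remaining 2003 kWh × £0.180 = £360.54
Energy charge = £482.54; + service £10.11 = £492.65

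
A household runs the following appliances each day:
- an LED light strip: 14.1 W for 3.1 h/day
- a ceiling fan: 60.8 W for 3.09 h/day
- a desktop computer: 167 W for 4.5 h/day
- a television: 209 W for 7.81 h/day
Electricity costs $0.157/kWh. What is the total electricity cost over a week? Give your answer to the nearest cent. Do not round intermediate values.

$2.87

LED light strip: 14.1 W × 3.1 h × 7 d = 306 Wh = 0.306 kWh
ceiling fan: 60.8 W × 3.09 h × 7 d = 1,315 Wh = 1.315 kWh
desktop computer: 167 W × 4.5 h × 7 d = 5,260 Wh = 5.261 kWh
television: 209 W × 7.81 h × 7 d = 11,426 Wh = 11.43 kWh
Total energy = 0.306 + 1.315 + 5.261 + 11.43 = 18.31 kWh
Cost = 18.31 kWh × $0.157 = $2.87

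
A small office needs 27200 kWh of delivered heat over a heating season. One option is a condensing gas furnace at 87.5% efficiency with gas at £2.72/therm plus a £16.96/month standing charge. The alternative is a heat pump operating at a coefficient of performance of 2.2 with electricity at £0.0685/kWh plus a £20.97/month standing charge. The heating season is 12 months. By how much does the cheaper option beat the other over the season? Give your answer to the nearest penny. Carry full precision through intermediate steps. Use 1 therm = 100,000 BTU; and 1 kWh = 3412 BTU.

£1989.92

Heat load = 27200 kWh × 3412 = 92,806,400 BTU
Gas: input = 92,806,400 / 0.875 = 106,064,457 BTU = 1,061 therm → 1,061 × £2.72 = £2,884.95; + 12 × £16.96 standing = £3,088.47
Heat pump: 92,806,400 BTU / 3412 = 27,200 kWh heat; / 2.2 = 12,360 kWh in → × £0.0685 = £846.91; + 12 × £20.97 standing = £1,098.55
Difference = |£3,088.47 − £1,098.55| = £1,989.92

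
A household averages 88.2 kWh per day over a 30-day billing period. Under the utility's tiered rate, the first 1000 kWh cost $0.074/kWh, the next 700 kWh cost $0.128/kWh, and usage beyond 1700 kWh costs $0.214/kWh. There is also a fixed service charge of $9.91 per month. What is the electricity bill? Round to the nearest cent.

Usage = 88.2 kWh/day × 30 days = 2646 kWh
First 1000 kWh × $0.074 = $74.00
Next 700 kWh × $0.128 = $89.60
Remaining 946 kWh × $0.214 = $202.44
Energy charge = $366.04; + service $9.91 = $375.95

$375.95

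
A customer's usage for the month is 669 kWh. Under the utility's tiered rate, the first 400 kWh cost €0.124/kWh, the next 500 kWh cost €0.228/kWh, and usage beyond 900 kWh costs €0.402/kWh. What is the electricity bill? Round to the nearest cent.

First 400 kWh × €0.124 = €49.60
Next 269 kWh × €0.228 = €61.33
Remaining tier: 0 kWh (not reached)
Total = €110.93

€110.93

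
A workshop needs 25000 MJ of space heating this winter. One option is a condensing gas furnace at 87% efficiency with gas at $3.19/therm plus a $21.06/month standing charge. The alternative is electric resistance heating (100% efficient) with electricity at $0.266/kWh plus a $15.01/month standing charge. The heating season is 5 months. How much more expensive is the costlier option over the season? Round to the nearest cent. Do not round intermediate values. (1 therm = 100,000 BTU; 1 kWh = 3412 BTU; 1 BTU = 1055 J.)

Heat load = 25000 MJ = 25,000,000,000 J / 1055 = 23,696,682 BTU
Gas: input = 23,696,682 / 0.87 = 27,237,566 BTU = 272.4 therm → 272.4 × $3.19 = $868.88; + 5 × $21.06 standing = $974.18
Electric: 23,696,682 BTU / 3412 = 6,945 kWh → × $0.266 = $1,847.40; + 5 × $15.01 standing = $1,922.45
Difference = |$974.18 − $1,922.45| = $948.27

$948.27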